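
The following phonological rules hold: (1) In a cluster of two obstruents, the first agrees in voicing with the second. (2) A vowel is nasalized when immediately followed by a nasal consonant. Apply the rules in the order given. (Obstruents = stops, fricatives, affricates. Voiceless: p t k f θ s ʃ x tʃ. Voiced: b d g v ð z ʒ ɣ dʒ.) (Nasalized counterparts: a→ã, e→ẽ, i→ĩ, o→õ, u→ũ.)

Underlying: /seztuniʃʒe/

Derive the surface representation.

Rule 1: /z/ before /t/ (voiceless) → [s]
Rule 1: /ʃ/ before /ʒ/ (voiced) → [ʒ]
After rule 1: sestuniʒʒe
Rule 2: /u/ before nasal /n/ → [ũ]

[sestũniʒʒe]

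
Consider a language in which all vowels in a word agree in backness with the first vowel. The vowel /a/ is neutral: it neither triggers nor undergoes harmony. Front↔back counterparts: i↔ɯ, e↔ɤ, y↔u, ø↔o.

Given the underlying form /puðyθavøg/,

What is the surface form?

[puðuθavog]

/y/ harmonizes with /u/ ([+back]) → [u]
/ø/ harmonizes with /u/ ([+back]) → [o]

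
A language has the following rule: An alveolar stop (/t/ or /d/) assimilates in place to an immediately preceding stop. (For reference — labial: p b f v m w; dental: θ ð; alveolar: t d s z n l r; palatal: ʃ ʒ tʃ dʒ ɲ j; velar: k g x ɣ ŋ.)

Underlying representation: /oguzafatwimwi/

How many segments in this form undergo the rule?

0

No segment meets the rule's conditions.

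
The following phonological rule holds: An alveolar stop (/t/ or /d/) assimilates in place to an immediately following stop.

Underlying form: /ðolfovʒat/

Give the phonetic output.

no segment meets the rule's conditions; no change.

[ðolfovʒat]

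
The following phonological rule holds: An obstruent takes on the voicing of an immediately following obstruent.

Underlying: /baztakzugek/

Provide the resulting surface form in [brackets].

[bastagzugek]

/z/ before /t/ (voiceless) → [s]
/k/ before /z/ (voiced) → [g]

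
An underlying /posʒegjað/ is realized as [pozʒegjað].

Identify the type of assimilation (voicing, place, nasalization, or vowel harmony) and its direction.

/s/→[z].
Each target copies a feature from the following segment, so the direction is regressive.

voicing assimilation, regressive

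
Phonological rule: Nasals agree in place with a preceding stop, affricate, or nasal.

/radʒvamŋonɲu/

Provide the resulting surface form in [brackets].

[radʒvammonnu]

/ŋ/ after /m/ (labial) → [m]
/ɲ/ after /n/ (alveolar) → [n]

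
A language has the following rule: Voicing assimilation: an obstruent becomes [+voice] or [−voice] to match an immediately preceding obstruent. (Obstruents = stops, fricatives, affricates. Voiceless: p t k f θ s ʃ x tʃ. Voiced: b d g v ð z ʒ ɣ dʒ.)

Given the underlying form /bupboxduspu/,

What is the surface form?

[buppoxtuspu]

/b/ after /p/ (voiceless) → [p]
/d/ after /x/ (voiceless) → [t]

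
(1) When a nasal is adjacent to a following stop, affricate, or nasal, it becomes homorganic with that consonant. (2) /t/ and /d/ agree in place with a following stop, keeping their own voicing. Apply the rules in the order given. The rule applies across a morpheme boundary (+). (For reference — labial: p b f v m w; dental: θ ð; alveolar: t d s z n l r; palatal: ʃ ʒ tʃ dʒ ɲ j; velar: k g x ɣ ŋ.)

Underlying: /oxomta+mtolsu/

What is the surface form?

[oxonta+ntolsu]

Rule 1: /m/ before /t/ (alveolar) → [n]
Rule 1: /m/ before /t/ (alveolar) → [n]
After rule 1: oxonta+ntolsu
Rule 2: no segment meets the rule's conditions; no change.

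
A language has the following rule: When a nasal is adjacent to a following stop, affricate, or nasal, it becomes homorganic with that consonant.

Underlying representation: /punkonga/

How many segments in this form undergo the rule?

2

/n/ before /k/ (velar) → [ŋ]
/n/ before /g/ (velar) → [ŋ]
2 segments change.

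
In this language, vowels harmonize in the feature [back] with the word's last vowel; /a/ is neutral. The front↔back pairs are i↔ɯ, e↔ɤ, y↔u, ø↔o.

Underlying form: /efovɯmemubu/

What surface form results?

[ɤfovɯmɤmubu]

/e/ harmonizes with /u/ ([+back]) → [ɤ]
/e/ harmonizes with /u/ ([+back]) → [ɤ]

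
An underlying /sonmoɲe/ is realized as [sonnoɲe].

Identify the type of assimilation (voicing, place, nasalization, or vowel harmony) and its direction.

/m/→[n].
Each target copies a feature from the preceding segment, so the direction is progressive.

place assimilation, progressive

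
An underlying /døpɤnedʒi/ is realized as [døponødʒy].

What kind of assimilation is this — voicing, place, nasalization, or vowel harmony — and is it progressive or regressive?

vowel harmony, progressive

/ɤ/→[o] /e/→[ø] /i/→[y].
Vowels agree with the first vowel, so the harmony is progressive.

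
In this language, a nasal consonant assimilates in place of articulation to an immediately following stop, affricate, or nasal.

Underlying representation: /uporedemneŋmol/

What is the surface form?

/m/ before /n/ (alveolar) → [n]
/ŋ/ before /m/ (labial) → [m]

[uporedennemmol]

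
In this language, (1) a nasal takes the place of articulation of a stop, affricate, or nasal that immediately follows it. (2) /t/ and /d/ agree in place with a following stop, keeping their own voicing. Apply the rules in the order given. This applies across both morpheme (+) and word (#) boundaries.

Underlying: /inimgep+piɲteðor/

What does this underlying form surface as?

Rule 1: /m/ before /g/ (velar) → [ŋ]
Rule 1: /ɲ/ before /t/ (alveolar) → [n]
After rule 1: iniŋgep+pinteðor
Rule 2: no segment meets the rule's conditions; no change.

[iniŋgep+pinteðor]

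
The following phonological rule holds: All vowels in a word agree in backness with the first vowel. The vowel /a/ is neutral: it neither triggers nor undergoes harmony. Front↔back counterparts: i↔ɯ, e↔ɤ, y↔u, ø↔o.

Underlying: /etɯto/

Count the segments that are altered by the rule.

2

/ɯ/ harmonizes with /e/ ([-back]) → [i]
/o/ harmonizes with /e/ ([-back]) → [ø]
2 segments change.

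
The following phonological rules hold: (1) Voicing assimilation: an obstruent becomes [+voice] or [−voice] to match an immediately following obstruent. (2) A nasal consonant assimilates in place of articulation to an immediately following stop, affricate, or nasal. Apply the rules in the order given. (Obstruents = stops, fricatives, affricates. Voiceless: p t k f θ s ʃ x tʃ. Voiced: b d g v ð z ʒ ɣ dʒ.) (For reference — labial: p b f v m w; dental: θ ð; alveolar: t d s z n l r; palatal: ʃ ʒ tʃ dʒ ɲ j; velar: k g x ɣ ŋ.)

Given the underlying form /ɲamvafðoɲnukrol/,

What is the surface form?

[ɲamvavðonnukrol]

Rule 1: /f/ before /ð/ (voiced) → [v]
After rule 1: ɲamvavðoɲnukrol
Rule 2: /ɲ/ before /n/ (alveolar) → [n]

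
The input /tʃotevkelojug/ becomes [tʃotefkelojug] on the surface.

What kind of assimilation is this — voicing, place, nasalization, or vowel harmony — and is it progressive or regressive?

/v/→[f].
Each target copies a feature from the following segment, so the direction is regressive.

voicing assimilation, regressive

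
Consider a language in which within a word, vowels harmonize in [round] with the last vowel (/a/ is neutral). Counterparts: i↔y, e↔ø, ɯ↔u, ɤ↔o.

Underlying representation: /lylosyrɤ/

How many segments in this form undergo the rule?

/y/ harmonizes with /ɤ/ ([-round]) → [i]
/o/ harmonizes with /ɤ/ ([-round]) → [ɤ]
/y/ harmonizes with /ɤ/ ([-round]) → [i]
3 segments change.

3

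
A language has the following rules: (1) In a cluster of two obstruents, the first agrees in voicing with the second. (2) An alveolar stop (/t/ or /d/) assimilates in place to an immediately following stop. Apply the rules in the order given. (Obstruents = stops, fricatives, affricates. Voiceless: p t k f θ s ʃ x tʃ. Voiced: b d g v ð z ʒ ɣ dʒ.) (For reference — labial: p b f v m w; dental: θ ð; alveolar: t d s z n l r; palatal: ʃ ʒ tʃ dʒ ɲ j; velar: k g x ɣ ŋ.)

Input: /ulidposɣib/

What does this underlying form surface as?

Rule 1: /d/ before /p/ (voiceless) → [t]
Rule 1: /s/ before /ɣ/ (voiced) → [z]
After rule 1: ulitpozɣib
Rule 2: /t/ before /p/ (labial) → [p]

[ulippozɣib]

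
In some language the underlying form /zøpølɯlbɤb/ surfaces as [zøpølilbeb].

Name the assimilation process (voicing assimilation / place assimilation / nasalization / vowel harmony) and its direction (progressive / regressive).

/ɯ/→[i] /ɤ/→[e].
Vowels agree with the first vowel, so the harmony is progressive.

vowel harmony, progressive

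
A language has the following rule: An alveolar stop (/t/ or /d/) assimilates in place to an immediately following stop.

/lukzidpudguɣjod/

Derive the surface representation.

/d/ before /p/ (labial) → [b]
/d/ before /g/ (velar) → [g]

[lukzibpugguɣjod]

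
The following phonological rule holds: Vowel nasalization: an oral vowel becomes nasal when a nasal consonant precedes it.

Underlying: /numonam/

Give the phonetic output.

[nũmõnãm]

/u/ after nasal /n/ → [ũ]
/o/ after nasal /m/ → [õ]
/a/ after nasal /n/ → [ã]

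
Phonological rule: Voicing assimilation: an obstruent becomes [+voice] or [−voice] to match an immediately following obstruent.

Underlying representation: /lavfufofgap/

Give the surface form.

/v/ before /f/ (voiceless) → [f]
/f/ before /g/ (voiced) → [v]

[laffufovgap]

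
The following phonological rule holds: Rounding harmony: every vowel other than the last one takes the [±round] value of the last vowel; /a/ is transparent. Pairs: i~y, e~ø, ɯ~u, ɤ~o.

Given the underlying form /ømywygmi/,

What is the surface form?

[emiwigmi]

/ø/ harmonizes with /i/ ([-round]) → [e]
/y/ harmonizes with /i/ ([-round]) → [i]
/y/ harmonizes with /i/ ([-round]) → [i]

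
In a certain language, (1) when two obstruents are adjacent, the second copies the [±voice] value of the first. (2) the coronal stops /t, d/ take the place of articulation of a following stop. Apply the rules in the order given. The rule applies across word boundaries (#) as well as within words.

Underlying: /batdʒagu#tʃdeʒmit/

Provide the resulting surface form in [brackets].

Rule 1: /dʒ/ after /t/ (voiceless) → [tʃ]
Rule 1: /d/ after /tʃ/ (voiceless) → [t]
After rule 1: battʃagu#tʃteʒmit
Rule 2: no segment meets the rule's conditions; no change.

[battʃagu#tʃteʒmit]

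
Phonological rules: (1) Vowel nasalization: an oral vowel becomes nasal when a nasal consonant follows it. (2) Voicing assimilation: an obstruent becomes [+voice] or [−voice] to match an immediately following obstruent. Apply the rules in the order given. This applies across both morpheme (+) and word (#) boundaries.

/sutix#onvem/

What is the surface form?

Rule 1: /o/ before nasal /n/ → [õ]
Rule 1: /e/ before nasal /m/ → [ẽ]
After rule 1: sutix#õnvẽm
Rule 2: no segment meets the rule's conditions; no change.

[sutix#õnvẽm]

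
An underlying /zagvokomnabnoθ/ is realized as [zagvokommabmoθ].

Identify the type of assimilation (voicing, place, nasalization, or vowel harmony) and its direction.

/n/→[m] /n/→[m].
Each target copies a feature from the preceding segment, so the direction is progressive.

place assimilation, progressive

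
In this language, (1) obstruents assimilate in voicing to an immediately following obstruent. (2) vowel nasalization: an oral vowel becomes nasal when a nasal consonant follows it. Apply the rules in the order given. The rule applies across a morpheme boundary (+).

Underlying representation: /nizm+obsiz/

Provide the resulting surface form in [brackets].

[nizm+opsiz]

Rule 1: /b/ before /s/ (voiceless) → [p]
After rule 1: nizm+opsiz
Rule 2: no segment meets the rule's conditions; no change.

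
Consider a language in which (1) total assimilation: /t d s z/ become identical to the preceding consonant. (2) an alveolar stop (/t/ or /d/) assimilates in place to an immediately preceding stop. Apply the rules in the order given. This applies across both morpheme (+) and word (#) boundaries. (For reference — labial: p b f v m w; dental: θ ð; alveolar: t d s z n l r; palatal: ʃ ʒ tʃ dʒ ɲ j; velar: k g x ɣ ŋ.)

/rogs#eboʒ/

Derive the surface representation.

Rule 1: /s/ after /g/ → [g] (total assimilation)
After rule 1: rogg#eboʒ
Rule 2: no segment meets the rule's conditions; no change.

[rogg#eboʒ]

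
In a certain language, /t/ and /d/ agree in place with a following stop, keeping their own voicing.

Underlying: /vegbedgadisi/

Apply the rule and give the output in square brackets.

/d/ before /g/ (velar) → [g]

[vegbeggadisi]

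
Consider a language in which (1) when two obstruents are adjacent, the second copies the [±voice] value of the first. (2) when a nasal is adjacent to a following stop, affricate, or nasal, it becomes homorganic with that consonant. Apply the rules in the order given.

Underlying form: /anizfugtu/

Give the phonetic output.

[anizvugdu]

Rule 1: /f/ after /z/ (voiced) → [v]
Rule 1: /t/ after /g/ (voiced) → [d]
After rule 1: anizvugdu
Rule 2: no segment meets the rule's conditions; no change.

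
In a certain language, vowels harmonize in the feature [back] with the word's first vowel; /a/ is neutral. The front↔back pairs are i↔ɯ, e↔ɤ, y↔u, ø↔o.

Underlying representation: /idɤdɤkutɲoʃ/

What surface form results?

[idedekytɲøʃ]

/ɤ/ harmonizes with /i/ ([-back]) → [e]
/ɤ/ harmonizes with /i/ ([-back]) → [e]
/u/ harmonizes with /i/ ([-back]) → [y]
/o/ harmonizes with /i/ ([-back]) → [ø]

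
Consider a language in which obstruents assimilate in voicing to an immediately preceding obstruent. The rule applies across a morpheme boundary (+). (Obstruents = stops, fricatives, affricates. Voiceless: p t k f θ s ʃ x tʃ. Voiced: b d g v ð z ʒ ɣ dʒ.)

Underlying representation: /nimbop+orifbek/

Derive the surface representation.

[nimbop+orifpek]

/b/ after /f/ (voiceless) → [p]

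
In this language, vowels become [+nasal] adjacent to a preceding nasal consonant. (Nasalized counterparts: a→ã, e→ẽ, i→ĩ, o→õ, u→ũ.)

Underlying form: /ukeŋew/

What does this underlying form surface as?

/e/ after nasal /ŋ/ → [ẽ]

[ukeŋẽw]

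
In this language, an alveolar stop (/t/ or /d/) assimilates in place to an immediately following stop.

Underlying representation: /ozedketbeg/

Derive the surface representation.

[ozegkepbeg]

/d/ before /k/ (velar) → [g]
/t/ before /b/ (labial) → [p]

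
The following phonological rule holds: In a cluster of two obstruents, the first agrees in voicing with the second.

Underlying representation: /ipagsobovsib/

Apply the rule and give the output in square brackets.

[ipaksobofsib]

/g/ before /s/ (voiceless) → [k]
/v/ before /s/ (voiceless) → [f]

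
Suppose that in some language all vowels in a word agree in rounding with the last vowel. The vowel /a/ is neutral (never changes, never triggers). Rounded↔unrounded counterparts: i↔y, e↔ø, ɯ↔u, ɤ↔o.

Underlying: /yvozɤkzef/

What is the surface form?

[ivɤzɤkzef]

/y/ harmonizes with /e/ ([-round]) → [i]
/o/ harmonizes with /e/ ([-round]) → [ɤ]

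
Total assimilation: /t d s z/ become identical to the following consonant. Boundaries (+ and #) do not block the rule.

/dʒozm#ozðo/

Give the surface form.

/z/ before /m/ → [m] (total assimilation)
/z/ before /ð/ → [ð] (total assimilation)

[dʒomm#oððo]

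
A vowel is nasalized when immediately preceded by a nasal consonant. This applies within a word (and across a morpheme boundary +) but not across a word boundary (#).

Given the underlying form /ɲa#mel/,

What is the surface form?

[ɲã#mẽl]

/a/ after nasal /ɲ/ → [ã]
/e/ after nasal /m/ → [ẽ]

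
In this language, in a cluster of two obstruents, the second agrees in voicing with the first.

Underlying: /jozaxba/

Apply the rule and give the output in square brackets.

/b/ after /x/ (voiceless) → [p]

[jozaxpa]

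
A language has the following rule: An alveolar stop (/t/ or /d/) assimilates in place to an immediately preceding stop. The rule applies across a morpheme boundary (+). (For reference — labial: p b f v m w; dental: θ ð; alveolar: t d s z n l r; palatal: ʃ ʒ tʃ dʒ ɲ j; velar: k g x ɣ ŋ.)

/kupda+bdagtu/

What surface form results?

[kupba+bbagku]

/d/ after /p/ (labial) → [b]
/d/ after /b/ (labial) → [b]
/t/ after /g/ (velar) → [k]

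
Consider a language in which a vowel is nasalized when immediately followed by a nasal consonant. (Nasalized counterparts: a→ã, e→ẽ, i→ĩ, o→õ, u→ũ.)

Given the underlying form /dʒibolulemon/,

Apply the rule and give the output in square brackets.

[dʒibolulẽmõn]

/e/ before nasal /m/ → [ẽ]
/o/ before nasal /n/ → [õ]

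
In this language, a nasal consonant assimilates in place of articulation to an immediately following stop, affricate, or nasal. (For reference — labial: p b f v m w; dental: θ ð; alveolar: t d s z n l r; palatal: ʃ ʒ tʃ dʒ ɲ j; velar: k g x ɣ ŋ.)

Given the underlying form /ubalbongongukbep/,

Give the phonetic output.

/n/ before /g/ (velar) → [ŋ]
/n/ before /g/ (velar) → [ŋ]

[ubalboŋgoŋgukbep]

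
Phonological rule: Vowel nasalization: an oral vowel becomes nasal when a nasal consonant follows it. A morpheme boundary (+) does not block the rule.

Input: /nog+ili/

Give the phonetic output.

[nog+ili]

no segment meets the rule's conditions; no change.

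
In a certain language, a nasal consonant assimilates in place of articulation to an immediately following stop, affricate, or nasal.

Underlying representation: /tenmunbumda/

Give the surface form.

[temmumbunda]

/n/ before /m/ (labial) → [m]
/n/ before /b/ (labial) → [m]
/m/ before /d/ (alveolar) → [n]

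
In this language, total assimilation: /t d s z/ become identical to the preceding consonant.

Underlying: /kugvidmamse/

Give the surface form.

/s/ after /m/ → [m] (total assimilation)

[kugvidmamme]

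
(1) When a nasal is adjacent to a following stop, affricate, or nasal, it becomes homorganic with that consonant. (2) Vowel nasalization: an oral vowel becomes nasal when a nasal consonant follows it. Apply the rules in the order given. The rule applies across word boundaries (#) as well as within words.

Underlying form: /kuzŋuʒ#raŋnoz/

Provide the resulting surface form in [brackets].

Rule 1: /ŋ/ before /n/ (alveolar) → [n]
After rule 1: kuzŋuʒ#rannoz
Rule 2: /a/ before nasal /n/ → [ã]

[kuzŋuʒ#rãnnoz]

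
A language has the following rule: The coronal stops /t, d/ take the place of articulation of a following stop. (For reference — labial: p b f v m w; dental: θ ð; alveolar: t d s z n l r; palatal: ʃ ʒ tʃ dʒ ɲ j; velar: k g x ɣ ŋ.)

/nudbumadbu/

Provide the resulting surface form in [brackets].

[nubbumabbu]

/d/ before /b/ (labial) → [b]
/d/ before /b/ (labial) → [b]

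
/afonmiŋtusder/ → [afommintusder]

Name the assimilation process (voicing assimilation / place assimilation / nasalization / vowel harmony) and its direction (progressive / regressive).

place assimilation, regressive

/n/→[m] /ŋ/→[n].
Each target copies a feature from the following segment, so the direction is regressive.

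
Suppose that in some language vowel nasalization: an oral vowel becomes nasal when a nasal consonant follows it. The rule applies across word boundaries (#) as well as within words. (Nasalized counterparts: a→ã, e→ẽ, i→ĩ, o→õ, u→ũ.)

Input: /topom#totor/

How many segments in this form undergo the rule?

1

/o/ before nasal /m/ → [õ]
1 segment changes.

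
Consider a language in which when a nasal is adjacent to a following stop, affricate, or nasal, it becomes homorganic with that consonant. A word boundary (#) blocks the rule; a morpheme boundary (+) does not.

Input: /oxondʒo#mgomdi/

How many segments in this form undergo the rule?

/n/ before /dʒ/ (palatal) → [ɲ]
/m/ before /g/ (velar) → [ŋ]
/m/ before /d/ (alveolar) → [n]
3 segments change.

3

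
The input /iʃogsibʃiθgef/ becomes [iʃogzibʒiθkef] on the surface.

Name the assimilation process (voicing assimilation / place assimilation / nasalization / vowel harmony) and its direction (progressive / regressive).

voicing assimilation, progressive

/s/→[z] /ʃ/→[ʒ] /g/→[k].
Each target copies a feature from the preceding segment, so the direction is progressive.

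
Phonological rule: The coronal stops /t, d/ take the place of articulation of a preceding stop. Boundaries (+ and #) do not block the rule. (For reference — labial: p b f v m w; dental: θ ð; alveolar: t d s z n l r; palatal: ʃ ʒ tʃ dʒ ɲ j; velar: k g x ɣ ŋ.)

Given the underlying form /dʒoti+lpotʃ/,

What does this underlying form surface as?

no segment meets the rule's conditions; no change.

[dʒoti+lpotʃ]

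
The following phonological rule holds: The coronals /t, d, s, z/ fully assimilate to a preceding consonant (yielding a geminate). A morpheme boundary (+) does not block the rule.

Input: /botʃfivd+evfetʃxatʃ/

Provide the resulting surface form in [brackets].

[botʃfivv+evfetʃxatʃ]

/d/ after /v/ → [v] (total assimilation)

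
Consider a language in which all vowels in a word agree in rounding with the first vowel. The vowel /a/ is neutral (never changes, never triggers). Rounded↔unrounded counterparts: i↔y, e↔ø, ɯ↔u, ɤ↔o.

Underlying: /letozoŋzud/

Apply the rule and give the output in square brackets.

/o/ harmonizes with /e/ ([-round]) → [ɤ]
/o/ harmonizes with /e/ ([-round]) → [ɤ]
/u/ harmonizes with /e/ ([-round]) → [ɯ]

[letɤzɤŋzɯd]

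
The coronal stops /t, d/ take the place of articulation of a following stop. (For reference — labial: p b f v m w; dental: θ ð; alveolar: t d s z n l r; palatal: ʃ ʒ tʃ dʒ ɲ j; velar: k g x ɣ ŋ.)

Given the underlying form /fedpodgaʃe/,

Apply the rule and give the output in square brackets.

/d/ before /p/ (labial) → [b]
/d/ before /g/ (velar) → [g]

[febpoggaʃe]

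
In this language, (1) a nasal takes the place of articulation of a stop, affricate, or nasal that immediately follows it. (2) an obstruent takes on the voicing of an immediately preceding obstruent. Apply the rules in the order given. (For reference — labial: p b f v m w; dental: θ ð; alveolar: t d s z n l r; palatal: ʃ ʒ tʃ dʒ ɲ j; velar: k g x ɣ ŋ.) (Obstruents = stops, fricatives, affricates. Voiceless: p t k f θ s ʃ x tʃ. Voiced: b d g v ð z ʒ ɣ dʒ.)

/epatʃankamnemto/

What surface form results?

[epatʃaŋkannento]

Rule 1: /n/ before /k/ (velar) → [ŋ]
Rule 1: /m/ before /n/ (alveolar) → [n]
Rule 1: /m/ before /t/ (alveolar) → [n]
After rule 1: epatʃaŋkannento
Rule 2: no segment meets the rule's conditions; no change.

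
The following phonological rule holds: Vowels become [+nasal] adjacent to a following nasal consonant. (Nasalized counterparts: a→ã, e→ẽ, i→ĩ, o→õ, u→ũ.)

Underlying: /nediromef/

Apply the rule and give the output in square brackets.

[nedirõmef]

/o/ before nasal /m/ → [õ]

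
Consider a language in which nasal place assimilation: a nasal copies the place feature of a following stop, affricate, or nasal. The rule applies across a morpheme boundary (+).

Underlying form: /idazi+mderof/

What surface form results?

/m/ before /d/ (alveolar) → [n]

[idazi+nderof]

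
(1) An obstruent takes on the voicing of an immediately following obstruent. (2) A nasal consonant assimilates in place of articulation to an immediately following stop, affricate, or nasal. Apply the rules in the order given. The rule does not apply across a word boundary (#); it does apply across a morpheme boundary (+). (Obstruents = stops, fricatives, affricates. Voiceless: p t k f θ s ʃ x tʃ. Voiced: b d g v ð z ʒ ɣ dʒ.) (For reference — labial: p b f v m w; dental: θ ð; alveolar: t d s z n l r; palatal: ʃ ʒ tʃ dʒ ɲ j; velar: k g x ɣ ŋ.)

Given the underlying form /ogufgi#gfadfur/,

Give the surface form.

Rule 1: /f/ before /g/ (voiced) → [v]
Rule 1: /g/ before /f/ (voiceless) → [k]
Rule 1: /d/ before /f/ (voiceless) → [t]
After rule 1: oguvgi#kfatfur
Rule 2: no segment meets the rule's conditions; no change.

[oguvgi#kfatfur]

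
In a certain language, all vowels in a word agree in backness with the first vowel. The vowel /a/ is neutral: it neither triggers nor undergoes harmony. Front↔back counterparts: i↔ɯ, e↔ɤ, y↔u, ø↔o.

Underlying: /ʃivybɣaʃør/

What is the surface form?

[ʃivybɣaʃør]

no segment meets the rule's conditions; no change.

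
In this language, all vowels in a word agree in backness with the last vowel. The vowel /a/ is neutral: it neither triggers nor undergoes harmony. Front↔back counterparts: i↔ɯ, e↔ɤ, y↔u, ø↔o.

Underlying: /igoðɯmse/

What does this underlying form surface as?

/o/ harmonizes with /e/ ([-back]) → [ø]
/ɯ/ harmonizes with /e/ ([-back]) → [i]

[igøðimse]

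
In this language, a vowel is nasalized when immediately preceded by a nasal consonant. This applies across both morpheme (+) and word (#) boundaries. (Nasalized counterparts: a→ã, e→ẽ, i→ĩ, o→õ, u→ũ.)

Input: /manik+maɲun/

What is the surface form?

/a/ after nasal /m/ → [ã]
/i/ after nasal /n/ → [ĩ]
/a/ after nasal /m/ → [ã]
/u/ after nasal /ɲ/ → [ũ]

[mãnĩk+mãɲũn]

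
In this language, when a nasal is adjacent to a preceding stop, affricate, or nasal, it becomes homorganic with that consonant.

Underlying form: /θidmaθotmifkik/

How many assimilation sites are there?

2

/m/ after /d/ (alveolar) → [n]
/m/ after /t/ (alveolar) → [n]
2 segments change.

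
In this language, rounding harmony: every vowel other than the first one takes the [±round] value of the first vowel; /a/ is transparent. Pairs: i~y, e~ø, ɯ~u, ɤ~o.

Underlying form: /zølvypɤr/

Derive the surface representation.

/ɤ/ harmonizes with /ø/ ([+round]) → [o]

[zølvypor]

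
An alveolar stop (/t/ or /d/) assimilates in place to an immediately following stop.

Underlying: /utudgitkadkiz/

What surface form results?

/d/ before /g/ (velar) → [g]
/t/ before /k/ (velar) → [k]
/d/ before /k/ (velar) → [g]

[utuggikkagkiz]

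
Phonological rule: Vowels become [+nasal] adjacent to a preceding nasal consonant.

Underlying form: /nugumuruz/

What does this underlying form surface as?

[nũgumũruz]

/u/ after nasal /n/ → [ũ]
/u/ after nasal /m/ → [ũ]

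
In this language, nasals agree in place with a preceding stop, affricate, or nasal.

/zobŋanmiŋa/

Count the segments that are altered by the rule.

2

/ŋ/ after /b/ (labial) → [m]
/m/ after /n/ (alveolar) → [n]
2 segments change.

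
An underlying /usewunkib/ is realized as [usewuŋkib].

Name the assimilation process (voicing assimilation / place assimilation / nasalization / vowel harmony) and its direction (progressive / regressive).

place assimilation, regressive

/n/→[ŋ].
Each target copies a feature from the following segment, so the direction is regressive.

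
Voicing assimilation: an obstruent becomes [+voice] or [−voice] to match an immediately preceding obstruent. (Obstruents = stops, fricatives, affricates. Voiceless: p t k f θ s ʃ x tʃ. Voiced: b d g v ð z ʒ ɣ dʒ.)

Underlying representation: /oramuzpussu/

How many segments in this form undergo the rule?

1

/p/ after /z/ (voiced) → [b]
1 segment changes.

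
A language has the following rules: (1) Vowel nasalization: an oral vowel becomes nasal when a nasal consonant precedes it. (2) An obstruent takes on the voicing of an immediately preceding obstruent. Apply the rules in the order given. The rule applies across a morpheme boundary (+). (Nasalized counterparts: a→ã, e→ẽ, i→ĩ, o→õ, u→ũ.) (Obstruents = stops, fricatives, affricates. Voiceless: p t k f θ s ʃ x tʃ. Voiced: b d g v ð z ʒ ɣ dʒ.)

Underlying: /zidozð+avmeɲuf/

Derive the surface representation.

Rule 1: /e/ after nasal /m/ → [ẽ]
Rule 1: /u/ after nasal /ɲ/ → [ũ]
After rule 1: zidozð+avmẽɲũf
Rule 2: no segment meets the rule's conditions; no change.

[zidozð+avmẽɲũf]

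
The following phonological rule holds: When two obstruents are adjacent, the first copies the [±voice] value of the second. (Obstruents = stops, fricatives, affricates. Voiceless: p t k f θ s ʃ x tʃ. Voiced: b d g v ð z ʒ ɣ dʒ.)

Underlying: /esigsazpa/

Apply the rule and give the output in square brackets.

/g/ before /s/ (voiceless) → [k]
/z/ before /p/ (voiceless) → [s]

[esiksaspa]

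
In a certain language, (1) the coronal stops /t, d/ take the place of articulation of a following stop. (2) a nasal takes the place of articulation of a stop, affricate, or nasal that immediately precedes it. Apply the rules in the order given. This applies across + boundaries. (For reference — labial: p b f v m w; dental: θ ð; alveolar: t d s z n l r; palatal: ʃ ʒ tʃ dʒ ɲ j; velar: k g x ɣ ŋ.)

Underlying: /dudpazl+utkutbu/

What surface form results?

[dubpazl+ukkupbu]

Rule 1: /d/ before /p/ (labial) → [b]
Rule 1: /t/ before /k/ (velar) → [k]
Rule 1: /t/ before /b/ (labial) → [p]
After rule 1: dubpazl+ukkupbu
Rule 2: no segment meets the rule's conditions; no change.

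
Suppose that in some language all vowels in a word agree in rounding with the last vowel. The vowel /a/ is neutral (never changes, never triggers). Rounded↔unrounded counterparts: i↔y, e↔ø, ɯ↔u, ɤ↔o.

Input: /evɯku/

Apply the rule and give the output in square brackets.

[øvuku]

/e/ harmonizes with /u/ ([+round]) → [ø]
/ɯ/ harmonizes with /u/ ([+round]) → [u]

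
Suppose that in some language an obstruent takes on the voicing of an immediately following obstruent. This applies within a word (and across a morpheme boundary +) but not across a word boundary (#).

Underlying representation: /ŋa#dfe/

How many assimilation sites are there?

/d/ before /f/ (voiceless) → [t]
1 segment changes.

1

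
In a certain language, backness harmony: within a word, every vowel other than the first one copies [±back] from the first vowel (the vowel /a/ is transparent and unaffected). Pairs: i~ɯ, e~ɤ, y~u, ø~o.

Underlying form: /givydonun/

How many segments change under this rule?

/o/ harmonizes with /i/ ([-back]) → [ø]
/u/ harmonizes with /i/ ([-back]) → [y]
2 segments change.

2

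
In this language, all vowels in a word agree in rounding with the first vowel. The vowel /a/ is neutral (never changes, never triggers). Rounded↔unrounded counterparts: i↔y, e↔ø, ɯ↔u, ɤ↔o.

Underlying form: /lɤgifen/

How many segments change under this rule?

0

No segment meets the rule's conditions.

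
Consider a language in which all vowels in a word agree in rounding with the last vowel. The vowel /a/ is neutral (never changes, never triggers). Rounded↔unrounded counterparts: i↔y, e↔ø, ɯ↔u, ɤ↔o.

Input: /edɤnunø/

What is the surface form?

[ødonunø]

/e/ harmonizes with /ø/ ([+round]) → [ø]
/ɤ/ harmonizes with /ø/ ([+round]) → [o]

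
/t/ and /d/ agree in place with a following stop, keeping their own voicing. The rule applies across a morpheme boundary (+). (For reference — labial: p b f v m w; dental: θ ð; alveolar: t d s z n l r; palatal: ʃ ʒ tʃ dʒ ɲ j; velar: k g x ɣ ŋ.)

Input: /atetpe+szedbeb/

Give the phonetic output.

/t/ before /p/ (labial) → [p]
/d/ before /b/ (labial) → [b]

[ateppe+szebbeb]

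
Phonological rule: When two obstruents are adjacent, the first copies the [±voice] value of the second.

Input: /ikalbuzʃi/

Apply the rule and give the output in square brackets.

/z/ before /ʃ/ (voiceless) → [s]

[ikalbusʃi]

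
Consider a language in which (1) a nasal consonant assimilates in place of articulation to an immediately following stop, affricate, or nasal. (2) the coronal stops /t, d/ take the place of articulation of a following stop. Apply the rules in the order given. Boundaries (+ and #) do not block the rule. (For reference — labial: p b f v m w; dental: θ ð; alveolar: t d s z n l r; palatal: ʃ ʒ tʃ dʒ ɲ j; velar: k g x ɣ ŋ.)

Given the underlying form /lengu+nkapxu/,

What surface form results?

[leŋgu+ŋkapxu]

Rule 1: /n/ before /g/ (velar) → [ŋ]
Rule 1: /n/ before /k/ (velar) → [ŋ]
After rule 1: leŋgu+ŋkapxu
Rule 2: no segment meets the rule's conditions; no change.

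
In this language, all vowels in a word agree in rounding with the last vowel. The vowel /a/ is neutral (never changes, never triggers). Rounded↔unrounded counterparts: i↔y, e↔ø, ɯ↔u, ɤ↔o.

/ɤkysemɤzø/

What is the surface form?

[okysømozø]

/ɤ/ harmonizes with /ø/ ([+round]) → [o]
/e/ harmonizes with /ø/ ([+round]) → [ø]
/ɤ/ harmonizes with /ø/ ([+round]) → [o]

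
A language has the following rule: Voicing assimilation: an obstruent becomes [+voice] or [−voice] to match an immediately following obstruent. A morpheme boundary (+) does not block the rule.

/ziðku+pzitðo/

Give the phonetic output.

[ziθku+bzidðo]

/ð/ before /k/ (voiceless) → [θ]
/p/ before /z/ (voiced) → [b]
/t/ before /ð/ (voiced) → [d]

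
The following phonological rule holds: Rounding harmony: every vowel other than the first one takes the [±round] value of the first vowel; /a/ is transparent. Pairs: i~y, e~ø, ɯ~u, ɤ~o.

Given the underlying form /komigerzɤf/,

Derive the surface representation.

/i/ harmonizes with /o/ ([+round]) → [y]
/e/ harmonizes with /o/ ([+round]) → [ø]
/ɤ/ harmonizes with /o/ ([+round]) → [o]

[komygørzof]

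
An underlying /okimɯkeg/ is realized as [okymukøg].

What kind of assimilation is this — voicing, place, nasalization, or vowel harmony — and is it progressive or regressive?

/i/→[y] /ɯ/→[u] /e/→[ø].
Vowels agree with the first vowel, so the harmony is progressive.

vowel harmony, progressive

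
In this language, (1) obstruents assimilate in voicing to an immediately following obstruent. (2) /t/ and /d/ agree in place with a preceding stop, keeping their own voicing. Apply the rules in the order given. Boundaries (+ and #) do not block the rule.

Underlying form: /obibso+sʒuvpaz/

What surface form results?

[obipso+zʒufpaz]

Rule 1: /b/ before /s/ (voiceless) → [p]
Rule 1: /s/ before /ʒ/ (voiced) → [z]
Rule 1: /v/ before /p/ (voiceless) → [f]
After rule 1: obipso+zʒufpaz
Rule 2: no segment meets the rule's conditions; no change.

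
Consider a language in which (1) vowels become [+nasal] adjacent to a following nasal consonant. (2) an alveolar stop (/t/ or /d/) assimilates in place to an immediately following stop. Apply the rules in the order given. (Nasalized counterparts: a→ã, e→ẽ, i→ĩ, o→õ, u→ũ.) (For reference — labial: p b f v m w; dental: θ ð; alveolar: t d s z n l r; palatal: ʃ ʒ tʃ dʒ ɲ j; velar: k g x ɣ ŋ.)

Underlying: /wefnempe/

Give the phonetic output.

Rule 1: /e/ before nasal /m/ → [ẽ]
After rule 1: wefnẽmpe
Rule 2: no segment meets the rule's conditions; no change.

[wefnẽmpe]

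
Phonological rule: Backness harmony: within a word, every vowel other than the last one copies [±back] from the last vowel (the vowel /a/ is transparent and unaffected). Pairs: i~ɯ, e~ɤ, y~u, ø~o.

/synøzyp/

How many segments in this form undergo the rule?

No segment meets the rule's conditions.

0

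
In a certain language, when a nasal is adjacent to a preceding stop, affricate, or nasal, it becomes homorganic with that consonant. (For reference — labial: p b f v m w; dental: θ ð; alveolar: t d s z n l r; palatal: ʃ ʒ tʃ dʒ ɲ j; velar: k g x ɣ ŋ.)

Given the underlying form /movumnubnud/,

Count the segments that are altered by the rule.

/n/ after /m/ (labial) → [m]
/n/ after /b/ (labial) → [m]
2 segments change.

2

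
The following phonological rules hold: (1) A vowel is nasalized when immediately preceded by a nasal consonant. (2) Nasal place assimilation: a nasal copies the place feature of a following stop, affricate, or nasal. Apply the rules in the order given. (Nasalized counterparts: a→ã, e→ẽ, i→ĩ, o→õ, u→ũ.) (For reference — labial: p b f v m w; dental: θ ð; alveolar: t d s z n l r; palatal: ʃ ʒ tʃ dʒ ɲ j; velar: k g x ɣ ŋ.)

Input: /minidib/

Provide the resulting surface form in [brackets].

Rule 1: /i/ after nasal /m/ → [ĩ]
Rule 1: /i/ after nasal /n/ → [ĩ]
After rule 1: mĩnĩdib
Rule 2: no segment meets the rule's conditions; no change.

[mĩnĩdib]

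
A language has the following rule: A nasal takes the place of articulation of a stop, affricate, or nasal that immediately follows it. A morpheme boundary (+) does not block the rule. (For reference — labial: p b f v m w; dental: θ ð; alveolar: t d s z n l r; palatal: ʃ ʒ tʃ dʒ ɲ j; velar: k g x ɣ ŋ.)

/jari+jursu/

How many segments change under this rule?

No segment meets the rule's conditions.

0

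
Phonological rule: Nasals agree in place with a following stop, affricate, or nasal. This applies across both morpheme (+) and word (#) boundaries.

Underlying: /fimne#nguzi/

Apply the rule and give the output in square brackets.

/m/ before /n/ (alveolar) → [n]
/n/ before /g/ (velar) → [ŋ]

[finne#ŋguzi]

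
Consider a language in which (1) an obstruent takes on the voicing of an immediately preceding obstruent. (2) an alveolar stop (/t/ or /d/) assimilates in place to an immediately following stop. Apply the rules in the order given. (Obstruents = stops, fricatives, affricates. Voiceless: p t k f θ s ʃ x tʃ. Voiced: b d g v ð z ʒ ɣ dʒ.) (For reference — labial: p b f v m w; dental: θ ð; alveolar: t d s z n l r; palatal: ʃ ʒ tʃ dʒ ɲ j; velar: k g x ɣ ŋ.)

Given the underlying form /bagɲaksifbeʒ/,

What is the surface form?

Rule 1: /b/ after /f/ (voiceless) → [p]
After rule 1: bagɲaksifpeʒ
Rule 2: no segment meets the rule's conditions; no change.

[bagɲaksifpeʒ]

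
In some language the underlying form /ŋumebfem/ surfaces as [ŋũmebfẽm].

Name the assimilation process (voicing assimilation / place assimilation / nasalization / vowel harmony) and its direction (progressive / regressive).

/u/→[ũ] /e/→[ẽ].
Each target copies a feature from the following segment, so the direction is regressive.

nasalization, regressive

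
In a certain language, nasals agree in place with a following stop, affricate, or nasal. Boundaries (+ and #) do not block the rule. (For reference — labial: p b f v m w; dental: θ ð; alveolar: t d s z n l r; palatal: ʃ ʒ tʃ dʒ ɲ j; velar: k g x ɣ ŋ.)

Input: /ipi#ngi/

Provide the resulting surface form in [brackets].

[ipi#ŋgi]

/n/ before /g/ (velar) → [ŋ]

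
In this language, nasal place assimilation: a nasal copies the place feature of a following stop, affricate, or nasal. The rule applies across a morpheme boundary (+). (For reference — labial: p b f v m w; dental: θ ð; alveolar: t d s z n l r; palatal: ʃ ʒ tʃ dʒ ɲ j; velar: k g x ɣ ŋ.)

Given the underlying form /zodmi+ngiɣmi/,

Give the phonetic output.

[zodmi+ŋgiɣmi]

/n/ before /g/ (velar) → [ŋ]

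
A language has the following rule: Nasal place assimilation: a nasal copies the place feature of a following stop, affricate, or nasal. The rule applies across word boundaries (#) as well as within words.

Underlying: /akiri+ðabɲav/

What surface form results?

[akiri+ðabɲav]

no segment meets the rule's conditions; no change.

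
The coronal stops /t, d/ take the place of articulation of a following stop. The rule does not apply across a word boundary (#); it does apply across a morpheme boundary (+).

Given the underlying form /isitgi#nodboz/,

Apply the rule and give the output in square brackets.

[isikgi#nobboz]

/t/ before /g/ (velar) → [k]
/d/ before /b/ (labial) → [b]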